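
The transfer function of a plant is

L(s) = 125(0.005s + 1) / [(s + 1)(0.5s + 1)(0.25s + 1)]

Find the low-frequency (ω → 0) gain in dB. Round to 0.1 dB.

L(0) = 125 · 1 / 1 = 125
20 log₁₀(125) ≈ 41.94 dB

41.9 dB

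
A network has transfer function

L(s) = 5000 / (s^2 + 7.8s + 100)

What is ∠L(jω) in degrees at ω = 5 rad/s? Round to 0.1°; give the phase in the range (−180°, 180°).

-27.5°

At s = jω = j5:
quadratic: (j5)² + 7.8·j5 + 100 = 75 + j39 → |·| ≈ 84.534, ∠ ≈ 27.47°
∠L = 0.00° − 27.47° = -27.47°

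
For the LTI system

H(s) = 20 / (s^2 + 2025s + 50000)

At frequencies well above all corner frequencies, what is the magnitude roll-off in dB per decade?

Each pole contributes −20 dB/decade at high frequency; each zero contributes +20 dB/decade.
Net: 0 zero(s) − 2 pole(s) → -40 dB/decade.

-40 dB/decade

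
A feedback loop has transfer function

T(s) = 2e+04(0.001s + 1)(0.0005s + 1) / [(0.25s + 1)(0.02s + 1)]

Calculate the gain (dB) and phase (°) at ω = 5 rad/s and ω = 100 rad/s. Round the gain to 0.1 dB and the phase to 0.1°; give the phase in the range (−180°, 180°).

ω = 5: 81.9 dB, -56.6°; ω = 100: 51.1 dB, -142.6°

At ω = 5 rad/s:
zero (1 + j5·0.001) = 1 + j0.005 → |·| ≈ 1, ∠ ≈ 0.29°
zero (1 + j5·0.0005) = 1 + j0.0025 → |·| ≈ 1, ∠ ≈ 0.14°
pole (1 + j5·0.25) = 1 + j1.25 → |·| ≈ 1.6008, ∠ ≈ 51.34°
pole (1 + j5·0.02) = 1 + j0.1 → |·| ≈ 1.005, ∠ ≈ 5.71°
|T| = 2e+04 · 1 · 1 / (1.6008 · 1.005) ≈ 12432
Gain = 20 log₁₀(12432) ≈ 81.89 dB
∠T = (0.29° + 0.14°) − (51.34° + 5.71°) = -56.62°

At ω = 100 rad/s:
zero (1 + j100·0.001) = 1 + j0.1 → |·| ≈ 1.005, ∠ ≈ 5.71°
zero (1 + j100·0.0005) = 1 + j0.05 → |·| ≈ 1.0012, ∠ ≈ 2.86°
pole (1 + j100·0.25) = 1 + j25 → |·| ≈ 25.02, ∠ ≈ 87.71°
pole (1 + j100·0.02) = 1 + j2 → |·| ≈ 2.2361, ∠ ≈ 63.43°
|T| = 2e+04 · 1.005 · 1.0012 / (25.02 · 2.2361) ≈ 359.7
Gain = 20 log₁₀(359.7) ≈ 51.12 dB
∠T = (5.71° + 2.86°) − (87.71° + 63.43°) = -142.57°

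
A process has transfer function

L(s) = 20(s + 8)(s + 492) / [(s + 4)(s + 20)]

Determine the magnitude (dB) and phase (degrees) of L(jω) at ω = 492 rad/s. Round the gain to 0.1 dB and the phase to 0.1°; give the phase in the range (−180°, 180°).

At s = jω = j492:
zero (s+8): 8 + j492 → |·| = √(8²+492²) = √242128 ≈ 492.07, ∠ = arctan(492/8) ≈ 89.07°
zero (s+492): 492 + j492 → |·| = √(492²+492²) = √484128 ≈ 695.79, ∠ = arctan(492/492) ≈ 45.00°
pole (s+4): 4 + j492 → |·| = √(4²+492²) = √242080 ≈ 492.02, ∠ = arctan(492/4) ≈ 89.53°
pole (s+20): 20 + j492 → |·| = √(20²+492²) = √242464 ≈ 492.41, ∠ = arctan(492/20) ≈ 87.67°
|L| = 20 · 3.4238e+05 / 2.4228e+05 ≈ 28.263
Gain = 20 log₁₀(28.263) ≈ 29.02 dB
∠L = 134.07° − 177.20° = -43.13°

29.0 dB, -43.1°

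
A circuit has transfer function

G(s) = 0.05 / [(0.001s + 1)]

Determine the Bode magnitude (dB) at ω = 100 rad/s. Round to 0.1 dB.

-26.1 dB

At ω = 100 rad/s:
pole (1 + j100·0.001) = 1 + j0.1 → |·| ≈ 1.005, ∠ ≈ 5.71°
|G| = 0.05 · 1 / (1.005) ≈ 0.049751
Gain = 20 log₁₀(0.049751) ≈ -26.06 dB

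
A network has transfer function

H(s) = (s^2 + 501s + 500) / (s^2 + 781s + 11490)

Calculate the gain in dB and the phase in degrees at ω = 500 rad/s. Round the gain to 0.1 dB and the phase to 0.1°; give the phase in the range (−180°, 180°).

Substitute s = j500:
Numerator: (j500)^2 + 501(j500) + 500 = -249500 + j250500
Denominator: (j500)^2 + 781(j500) + 11490 = -238510 + j390500
|N| = √(249500² + 250500²) ≈ 3.5355e+05, ∠N ≈ 134.89°
|D| = √(238510² + 390500²) ≈ 4.5758e+05, ∠D ≈ 121.42°
|H| = 3.5355e+05 / 4.5758e+05 ≈ 0.77265
Gain = 20 log₁₀(0.77265) ≈ -2.24 dB
∠H = 134.89° − 121.42° = 13.47°

-2.2 dB, 13.5°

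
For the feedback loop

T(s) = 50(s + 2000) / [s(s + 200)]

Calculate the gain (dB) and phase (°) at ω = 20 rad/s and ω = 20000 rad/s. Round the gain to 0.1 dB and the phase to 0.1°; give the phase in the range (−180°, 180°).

At s = jω = j20:
zero (s+2000): 2000 + j20 → |·| = √(2000²+20²) = √4000400 ≈ 2000.1, ∠ = arctan(20/2000) ≈ 0.57°
pole (s+200): 200 + j20 → |·| = √(200²+20²) = √40400 ≈ 201, ∠ = arctan(20/200) ≈ 5.71°
pole at origin: |s| = 20, ∠ = 90.00° (in denominator)
|T| = 50 · 2000.1 / 4020 ≈ 24.877
Gain = 20 log₁₀(24.877) ≈ 27.92 dB
∠T = 0.57° − 95.71° = -95.14°

At s = jω = j20000:
zero (s+2000): 2000 + j20000 → |·| = √(2000²+20000²) = √404000000 ≈ 20100, ∠ = arctan(20000/2000) ≈ 84.29°
pole (s+200): 200 + j20000 → |·| = √(200²+20000²) = √400040000 ≈ 20001, ∠ = arctan(20000/200) ≈ 89.43°
pole at origin: |s| = 20000, ∠ = 90.00° (in denominator)
|T| = 50 · 20100 / 4.0002e+08 ≈ 0.0025124
Gain = 20 log₁₀(0.0025124) ≈ -52.00 dB
∠T = 84.29° − 179.43° = -95.14°

ω = 20: 27.9 dB, -95.1°; ω = 20000: -52.0 dB, -95.1°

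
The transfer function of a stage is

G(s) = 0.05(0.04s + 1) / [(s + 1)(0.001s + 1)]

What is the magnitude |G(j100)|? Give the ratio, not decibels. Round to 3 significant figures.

At ω = 100 rad/s:
zero (1 + j100·0.04) = 1 + j4 → |·| ≈ 4.1231, ∠ ≈ 75.96°
pole (1 + j100·1) = 1 + j100 → |·| ≈ 100, ∠ ≈ 89.43°
pole (1 + j100·0.001) = 1 + j0.1 → |·| ≈ 1.005, ∠ ≈ 5.71°
|G| = 0.05 · 4.1231 / (100 · 1.005) ≈ 0.0020513

0.00205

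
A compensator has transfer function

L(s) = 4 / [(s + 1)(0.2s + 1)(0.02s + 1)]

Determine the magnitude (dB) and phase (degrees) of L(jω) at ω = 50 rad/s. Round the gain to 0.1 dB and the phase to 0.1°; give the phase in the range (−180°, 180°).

At ω = 50 rad/s:
pole (1 + j50·1) = 1 + j50 → |·| ≈ 50.01, ∠ ≈ 88.85°
pole (1 + j50·0.2) = 1 + j10 → |·| ≈ 10.05, ∠ ≈ 84.29°
pole (1 + j50·0.02) = 1 + j1 → |·| ≈ 1.4142, ∠ ≈ 45.00°
|L| = 4 · 1 / (50.01 · 10.05 · 1.4142) ≈ 0.0056276
Gain = 20 log₁₀(0.0056276) ≈ -44.99 dB
∠L = (0°) − (88.85° + 84.29° + 45.00°) = -218.14° ≡ 141.86° (principal value)

-45.0 dB, 141.9°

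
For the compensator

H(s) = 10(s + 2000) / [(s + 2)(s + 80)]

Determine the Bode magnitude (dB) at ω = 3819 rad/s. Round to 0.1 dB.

-50.6 dB

At s = jω = j3819:
zero (s+2000): 2000 + j3819 → |·| = √(2000²+3819²) = √18584761 ≈ 4311, ∠ = arctan(3819/2000) ≈ 62.36°
pole (s+2): 2 + j3819 → |·| = √(2²+3819²) = √14584765 ≈ 3819, ∠ = arctan(3819/2) ≈ 89.97°
pole (s+80): 80 + j3819 → |·| = √(80²+3819²) = √14591161 ≈ 3819.8, ∠ = arctan(3819/80) ≈ 88.80°
|H| = 10 · 4311 / 1.4588e+07 ≈ 0.0029552
Gain = 20 log₁₀(0.0029552) ≈ -50.59 dB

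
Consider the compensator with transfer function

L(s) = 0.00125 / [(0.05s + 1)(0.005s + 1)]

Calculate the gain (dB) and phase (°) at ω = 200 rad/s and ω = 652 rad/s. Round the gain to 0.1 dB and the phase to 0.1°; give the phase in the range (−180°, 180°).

ω = 200: -81.1 dB, -129.3°; ω = 652: -99.0 dB, -161.2°

At ω = 200 rad/s:
pole (1 + j200·0.05) = 1 + j10 → |·| ≈ 10.05, ∠ ≈ 84.29°
pole (1 + j200·0.005) = 1 + j1 → |·| ≈ 1.4142, ∠ ≈ 45.00°
|L| = 0.00125 · 1 / (10.05 · 1.4142) ≈ 8.7949e-05
Gain = 20 log₁₀(8.7949e-05) ≈ -81.12 dB
∠L = (0°) − (84.29° + 45.00°) = -129.29°

At ω = 652 rad/s:
pole (1 + j652·0.05) = 1 + j32.6 → |·| ≈ 32.615, ∠ ≈ 88.24°
pole (1 + j652·0.005) = 1 + j3.26 → |·| ≈ 3.4099, ∠ ≈ 72.95°
|L| = 0.00125 · 1 / (32.615 · 3.4099) ≈ 1.124e-05
Gain = 20 log₁₀(1.124e-05) ≈ -98.98 dB
∠L = (0°) − (88.24° + 72.95°) = -161.19°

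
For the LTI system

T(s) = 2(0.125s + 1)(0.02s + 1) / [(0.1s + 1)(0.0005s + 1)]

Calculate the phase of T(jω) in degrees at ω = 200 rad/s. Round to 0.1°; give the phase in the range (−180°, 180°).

70.8°

At ω = 200 rad/s:
zero (1 + j200·0.125) = 1 + j25 → |·| ≈ 25.02, ∠ ≈ 87.71°
zero (1 + j200·0.02) = 1 + j4 → |·| ≈ 4.1231, ∠ ≈ 75.96°
pole (1 + j200·0.1) = 1 + j20 → |·| ≈ 20.025, ∠ ≈ 87.14°
pole (1 + j200·0.0005) = 1 + j0.1 → |·| ≈ 1.005, ∠ ≈ 5.71°
∠T = (87.71° + 75.96°) − (87.14° + 5.71°) = 70.82°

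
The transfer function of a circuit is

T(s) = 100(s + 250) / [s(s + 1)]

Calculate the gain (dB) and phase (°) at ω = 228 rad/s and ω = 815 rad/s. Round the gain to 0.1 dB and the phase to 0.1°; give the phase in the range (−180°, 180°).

At s = jω = j228:
zero (s+250): 250 + j228 → |·| = √(250²+228²) = √114484 ≈ 338.35, ∠ = arctan(228/250) ≈ 42.36°
pole (s+1): 1 + j228 → |·| = √(1²+228²) = √51985 ≈ 228, ∠ = arctan(228/1) ≈ 89.75°
pole at origin: |s| = 228, ∠ = 90.00° (in denominator)
|T| = 100 · 338.35 / 51984 ≈ 0.65087
Gain = 20 log₁₀(0.65087) ≈ -3.73 dB
∠T = 42.36° − 179.75° = -137.39°

At s = jω = j815:
zero (s+250): 250 + j815 → |·| = √(250²+815²) = √726725 ≈ 852.48, ∠ = arctan(815/250) ≈ 72.95°
pole (s+1): 1 + j815 → |·| = √(1²+815²) = √664226 ≈ 815, ∠ = arctan(815/1) ≈ 89.93°
pole at origin: |s| = 815, ∠ = 90.00° (in denominator)
|T| = 100 · 852.48 / 6.6422e+05 ≈ 0.12834
Gain = 20 log₁₀(0.12834) ≈ -17.83 dB
∠T = 72.95° − 179.93° = -106.98°

ω = 228: -3.7 dB, -137.4°; ω = 815: -17.8 dB, -107.0°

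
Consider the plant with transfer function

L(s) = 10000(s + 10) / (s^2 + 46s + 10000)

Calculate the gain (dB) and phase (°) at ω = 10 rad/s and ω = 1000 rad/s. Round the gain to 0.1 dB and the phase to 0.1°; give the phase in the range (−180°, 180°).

ω = 10: 23.1 dB, 42.3°; ω = 1000: 20.1 dB, -87.9°

At s = jω = j10:
zero (s+10): 10 + j10 → |·| = √(10²+10²) = √200 ≈ 14.142, ∠ = arctan(10/10) ≈ 45.00°
quadratic: (j10)² + 46·j10 + 10000 = 9900 + j460 → |·| ≈ 9910.7, ∠ ≈ 2.66°
|L| = 10000 · 14.142 / 9910.7 ≈ 14.269
Gain = 20 log₁₀(14.269) ≈ 23.09 dB
∠L = 45.00° − 2.66° = 42.34°

At s = jω = j1000:
zero (s+10): 10 + j1000 → |·| = √(10²+1000²) = √1000100 ≈ 1000, ∠ = arctan(1000/10) ≈ 89.43°
quadratic: (j1000)² + 46·j1000 + 10000 = -990000 + j46000 → |·| ≈ 9.9107e+05, ∠ ≈ 177.34°
|L| = 10000 · 1000 / 9.9107e+05 ≈ 10.09
Gain = 20 log₁₀(10.09) ≈ 20.08 dB
∠L = 89.43° − 177.34° = -87.91°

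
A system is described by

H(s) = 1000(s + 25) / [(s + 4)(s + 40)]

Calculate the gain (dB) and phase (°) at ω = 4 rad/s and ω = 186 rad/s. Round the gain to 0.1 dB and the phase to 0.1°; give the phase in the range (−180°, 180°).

ω = 4: 40.9 dB, -41.6°; ω = 186: 14.5 dB, -84.3°

At s = jω = j4:
zero (s+25): 25 + j4 → |·| = √(25²+4²) = √641 ≈ 25.318, ∠ = arctan(4/25) ≈ 9.09°
pole (s+4): 4 + j4 → |·| = √(4²+4²) = √32 ≈ 5.6569, ∠ = arctan(4/4) ≈ 45.00°
pole (s+40): 40 + j4 → |·| = √(40²+4²) = √1616 ≈ 40.2, ∠ = arctan(4/40) ≈ 5.71°
|H| = 1000 · 25.318 / 227.41 ≈ 111.33
Gain = 20 log₁₀(111.33) ≈ 40.93 dB
∠H = 9.09° − 50.71° = -41.62°

At s = jω = j186:
zero (s+25): 25 + j186 → |·| = √(25²+186²) = √35221 ≈ 187.67, ∠ = arctan(186/25) ≈ 82.34°
pole (s+4): 4 + j186 → |·| = √(4²+186²) = √34612 ≈ 186.04, ∠ = arctan(186/4) ≈ 88.77°
pole (s+40): 40 + j186 → |·| = √(40²+186²) = √36196 ≈ 190.25, ∠ = arctan(186/40) ≈ 77.86°
|H| = 1000 · 187.67 / 35394 ≈ 5.3023
Gain = 20 log₁₀(5.3023) ≈ 14.49 dB
∠H = 82.34° − 166.63° = -84.29°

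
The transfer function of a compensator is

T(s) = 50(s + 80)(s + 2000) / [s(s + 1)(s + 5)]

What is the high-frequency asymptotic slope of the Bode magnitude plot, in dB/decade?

Each pole contributes −20 dB/decade at high frequency; each zero contributes +20 dB/decade.
Net: 2 zero(s) − 3 pole(s) → -20 dB/decade.

-20 dB/decade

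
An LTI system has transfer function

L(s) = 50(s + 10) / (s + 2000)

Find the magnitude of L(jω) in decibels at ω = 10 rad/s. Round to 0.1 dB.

-9.0 dB

At s = jω = j10:
zero (s+10): 10 + j10 → |·| = √(10²+10²) = √200 ≈ 14.142, ∠ = arctan(10/10) ≈ 45.00°
pole (s+2000): 2000 + j10 → |·| = √(2000²+10²) = √4000100 ≈ 2000, ∠ = arctan(10/2000) ≈ 0.29°
|L| = 50 · 14.142 / 2000 ≈ 0.35355
Gain = 20 log₁₀(0.35355) ≈ -9.03 dB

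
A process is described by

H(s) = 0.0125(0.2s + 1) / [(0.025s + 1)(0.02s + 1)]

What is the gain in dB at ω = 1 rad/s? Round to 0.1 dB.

At ω = 1 rad/s:
zero (1 + j1·0.2) = 1 + j0.2 → |·| ≈ 1.0198, ∠ ≈ 11.31°
pole (1 + j1·0.025) = 1 + j0.025 → |·| ≈ 1.0003, ∠ ≈ 1.43°
pole (1 + j1·0.02) = 1 + j0.02 → |·| ≈ 1.0002, ∠ ≈ 1.15°
|H| = 0.0125 · 1.0198 / (1.0003 · 1.0002) ≈ 0.012741
Gain = 20 log₁₀(0.012741) ≈ -37.90 dB

-37.9 dB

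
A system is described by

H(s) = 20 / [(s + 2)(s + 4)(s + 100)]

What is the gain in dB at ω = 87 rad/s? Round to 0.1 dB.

-94.0 dB

At s = jω = j87:
pole (s+2): 2 + j87 → |·| = √(2²+87²) = √7573 ≈ 87.023, ∠ = arctan(87/2) ≈ 88.68°
pole (s+4): 4 + j87 → |·| = √(4²+87²) = √7585 ≈ 87.092, ∠ = arctan(87/4) ≈ 87.37°
pole (s+100): 100 + j87 → |·| = √(100²+87²) = √17569 ≈ 132.55, ∠ = arctan(87/100) ≈ 41.02°
|H| = 20 / 1.0046e+06 ≈ 1.9908e-05
Gain = 20 log₁₀(1.9908e-05) ≈ -94.02 dB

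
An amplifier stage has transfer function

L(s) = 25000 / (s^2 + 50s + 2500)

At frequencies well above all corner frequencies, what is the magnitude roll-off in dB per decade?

-40 dB/decade

Each pole contributes −20 dB/decade at high frequency; each zero contributes +20 dB/decade.
Net: 0 zero(s) − 2 pole(s) → -40 dB/decade.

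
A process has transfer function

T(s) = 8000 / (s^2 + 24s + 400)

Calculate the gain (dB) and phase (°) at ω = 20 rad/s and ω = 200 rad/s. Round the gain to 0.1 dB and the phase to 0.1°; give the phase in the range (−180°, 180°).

At s = jω = j20:
quadratic: (j20)² + 24·j20 + 400 = 0 + j480 → |·| ≈ 480, ∠ ≈ 90.00°
|T| = 8000 / 480 ≈ 16.667
Gain = 20 log₁₀(16.667) ≈ 24.44 dB
∠T = 0.00° − 90.00° = -90.00°

At s = jω = j200:
quadratic: (j200)² + 24·j200 + 400 = -39600 + j4800 → |·| ≈ 39890, ∠ ≈ 173.09°
|T| = 8000 / 39890 ≈ 0.20055
Gain = 20 log₁₀(0.20055) ≈ -13.96 dB
∠T = 0.00° − 173.09° = -173.09°

ω = 20: 24.4 dB, -90.0°; ω = 200: -14.0 dB, -173.1°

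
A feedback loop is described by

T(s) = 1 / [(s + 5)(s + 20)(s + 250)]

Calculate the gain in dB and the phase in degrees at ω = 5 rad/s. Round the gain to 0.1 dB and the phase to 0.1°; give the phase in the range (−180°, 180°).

-91.2 dB, -60.2°

At s = jω = j5:
pole (s+5): 5 + j5 → |·| = √(5²+5²) = √50 ≈ 7.0711, ∠ = arctan(5/5) ≈ 45.00°
pole (s+20): 20 + j5 → |·| = √(20²+5²) = √425 ≈ 20.616, ∠ = arctan(5/20) ≈ 14.04°
pole (s+250): 250 + j5 → |·| = √(250²+5²) = √62525 ≈ 250.05, ∠ = arctan(5/250) ≈ 1.15°
|T| = 1 / 36452 ≈ 2.7433e-05
Gain = 20 log₁₀(2.7433e-05) ≈ -91.23 dB
∠T = 0.00° − 60.19° = -60.19°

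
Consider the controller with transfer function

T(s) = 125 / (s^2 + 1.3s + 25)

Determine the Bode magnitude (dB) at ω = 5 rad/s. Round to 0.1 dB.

At s = jω = j5:
quadratic: (j5)² + 1.3·j5 + 25 = 0 + j6.5 → |·| ≈ 6.5, ∠ ≈ 90.00°
|T| = 125 / 6.5 ≈ 19.231
Gain = 20 log₁₀(19.231) ≈ 25.68 dB

25.7 dB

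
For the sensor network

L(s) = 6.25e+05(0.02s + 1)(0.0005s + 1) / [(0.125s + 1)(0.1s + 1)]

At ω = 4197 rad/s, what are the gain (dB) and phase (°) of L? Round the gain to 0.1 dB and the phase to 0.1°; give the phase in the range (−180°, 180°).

At ω = 4197 rad/s:
zero (1 + j4197·0.02) = 1 + j83.94 → |·| ≈ 83.946, ∠ ≈ 89.32°
zero (1 + j4197·0.0005) = 1 + j2.0985 → |·| ≈ 2.3246, ∠ ≈ 64.52°
pole (1 + j4197·0.125) = 1 + j524.625 → |·| ≈ 524.63, ∠ ≈ 89.89°
pole (1 + j4197·0.1) = 1 + j419.7 → |·| ≈ 419.7, ∠ ≈ 89.86°
|L| = 6.25e+05 · 83.946 · 2.3246 / (524.63 · 419.7) ≈ 553.91
Gain = 20 log₁₀(553.91) ≈ 54.87 dB
∠L = (89.32° + 64.52°) − (89.89° + 89.86°) = -25.91°

54.9 dB, -25.9°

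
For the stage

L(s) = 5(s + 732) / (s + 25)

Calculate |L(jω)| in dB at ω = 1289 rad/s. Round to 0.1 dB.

At s = jω = j1289:
zero (s+732): 732 + j1289 → |·| = √(732²+1289²) = √2197345 ≈ 1482.3, ∠ = arctan(1289/732) ≈ 60.41°
pole (s+25): 25 + j1289 → |·| = √(25²+1289²) = √1662146 ≈ 1289.2, ∠ = arctan(1289/25) ≈ 88.89°
|L| = 5 · 1482.3 / 1289.2 ≈ 5.7489
Gain = 20 log₁₀(5.7489) ≈ 15.19 dB

15.2 dB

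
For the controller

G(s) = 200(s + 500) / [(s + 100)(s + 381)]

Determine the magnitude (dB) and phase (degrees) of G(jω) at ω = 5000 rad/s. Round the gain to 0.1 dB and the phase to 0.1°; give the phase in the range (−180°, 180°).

At s = jω = j5000:
zero (s+500): 500 + j5000 → |·| = √(500²+5000²) = √25250000 ≈ 5024.9, ∠ = arctan(5000/500) ≈ 84.29°
pole (s+100): 100 + j5000 → |·| = √(100²+5000²) = √25010000 ≈ 5001, ∠ = arctan(5000/100) ≈ 88.85°
pole (s+381): 381 + j5000 → |·| = √(381²+5000²) = √25145161 ≈ 5014.5, ∠ = arctan(5000/381) ≈ 85.64°
|G| = 200 · 5024.9 / 2.5078e+07 ≈ 0.040074
Gain = 20 log₁₀(0.040074) ≈ -27.94 dB
∠G = 84.29° − 174.49° = -90.20°

-27.9 dB, -90.2°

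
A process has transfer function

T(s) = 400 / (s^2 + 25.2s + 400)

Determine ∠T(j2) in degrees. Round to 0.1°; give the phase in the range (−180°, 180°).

At s = jω = j2:
quadratic: (j2)² + 25.2·j2 + 400 = 396 + j50.4 → |·| ≈ 399.19, ∠ ≈ 7.25°
∠T = 0.00° − 7.25° = -7.25°

-7.3°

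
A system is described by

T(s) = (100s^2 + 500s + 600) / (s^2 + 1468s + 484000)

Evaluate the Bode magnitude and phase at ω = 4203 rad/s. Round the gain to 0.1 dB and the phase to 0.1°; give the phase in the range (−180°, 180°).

39.7 dB, 19.7°

Substitute s = j4203:
Numerator: 100(j4203)^2 + 500(j4203) + 600 = -1766520300 + j2101500
Denominator: (j4203)^2 + 1468(j4203) + 484000 = -17181209 + j6170004
|N| = √(1766520300² + 2101500²) ≈ 1.7665e+09, ∠N ≈ 179.93°
|D| = √(17181209² + 6170004²) ≈ 1.8255e+07, ∠D ≈ 160.25°
|T| = 1.7665e+09 / 1.8255e+07 ≈ 96.768
Gain = 20 log₁₀(96.768) ≈ 39.71 dB
∠T = 179.93° − 160.25° = 19.68°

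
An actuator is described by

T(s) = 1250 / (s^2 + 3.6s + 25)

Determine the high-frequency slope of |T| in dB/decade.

-40 dB/decade

Each pole contributes −20 dB/decade at high frequency; each zero contributes +20 dB/decade.
Net: 0 zero(s) − 2 pole(s) → -40 dB/decade.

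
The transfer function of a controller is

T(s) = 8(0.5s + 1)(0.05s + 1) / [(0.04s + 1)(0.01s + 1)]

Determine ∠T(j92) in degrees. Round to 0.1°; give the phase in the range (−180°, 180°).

At ω = 92 rad/s:
zero (1 + j92·0.5) = 1 + j46 → |·| ≈ 46.011, ∠ ≈ 88.75°
zero (1 + j92·0.05) = 1 + j4.6 → |·| ≈ 4.7074, ∠ ≈ 77.74°
pole (1 + j92·0.04) = 1 + j3.68 → |·| ≈ 3.8134, ∠ ≈ 74.80°
pole (1 + j92·0.01) = 1 + j0.92 → |·| ≈ 1.3588, ∠ ≈ 42.61°
∠T = (88.75° + 77.74°) − (74.80° + 42.61°) = 49.08°

49.1°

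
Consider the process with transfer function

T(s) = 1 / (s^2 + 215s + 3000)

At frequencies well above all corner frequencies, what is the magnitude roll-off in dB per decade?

-40 dB/decade

Each pole contributes −20 dB/decade at high frequency; each zero contributes +20 dB/decade.
Net: 0 zero(s) − 2 pole(s) → -40 dB/decade.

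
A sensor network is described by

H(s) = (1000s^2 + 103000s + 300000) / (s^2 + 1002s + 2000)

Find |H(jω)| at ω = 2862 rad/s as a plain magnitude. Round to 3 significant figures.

Substitute s = j2862:
Numerator: 1000(j2862)^2 + 103000(j2862) + 300000 = -8190744000 + j294786000
Denominator: (j2862)^2 + 1002(j2862) + 2000 = -8189044 + j2867724
|N| = √(8190744000² + 294786000²) ≈ 8.196e+09, ∠N ≈ 177.94°
|D| = √(8189044² + 2867724²) ≈ 8.6767e+06, ∠D ≈ 160.70°
|H| = 8.196e+09 / 8.6767e+06 ≈ 944.6

945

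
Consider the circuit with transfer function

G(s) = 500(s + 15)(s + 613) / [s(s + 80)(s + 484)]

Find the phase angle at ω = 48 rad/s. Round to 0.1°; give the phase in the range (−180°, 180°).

-49.5°

At s = jω = j48:
zero (s+15): 15 + j48 → |·| = √(15²+48²) = √2529 ≈ 50.289, ∠ = arctan(48/15) ≈ 72.65°
zero (s+613): 613 + j48 → |·| = √(613²+48²) = √378073 ≈ 614.88, ∠ = arctan(48/613) ≈ 4.48°
pole (s+80): 80 + j48 → |·| = √(80²+48²) = √8704 ≈ 93.295, ∠ = arctan(48/80) ≈ 30.96°
pole (s+484): 484 + j48 → |·| = √(484²+48²) = √236560 ≈ 486.37, ∠ = arctan(48/484) ≈ 5.66°
pole at origin: |s| = 48, ∠ = 90.00° (in denominator)
∠G = 77.13° − 126.62° = -49.49°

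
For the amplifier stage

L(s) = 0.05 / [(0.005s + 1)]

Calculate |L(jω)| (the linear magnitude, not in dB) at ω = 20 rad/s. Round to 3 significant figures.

0.0498

At ω = 20 rad/s:
pole (1 + j20·0.005) = 1 + j0.1 → |·| ≈ 1.005, ∠ ≈ 5.71°
|L| = 0.05 · 1 / (1.005) ≈ 0.049751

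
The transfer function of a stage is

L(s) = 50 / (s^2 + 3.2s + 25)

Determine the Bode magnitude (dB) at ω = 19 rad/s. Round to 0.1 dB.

-16.7 dB

At s = jω = j19:
quadratic: (j19)² + 3.2·j19 + 25 = -336 + j60.8 → |·| ≈ 341.46, ∠ ≈ 169.74°
|L| = 50 / 341.46 ≈ 0.14643
Gain = 20 log₁₀(0.14643) ≈ -16.69 dB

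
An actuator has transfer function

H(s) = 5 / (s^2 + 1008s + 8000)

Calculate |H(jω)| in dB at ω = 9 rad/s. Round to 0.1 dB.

Substitute s = j9:
Numerator: 5 = 5 + j0
Denominator: (j9)^2 + 1008(j9) + 8000 = 7919 + j9072
|N| = √(5² + 0²) ≈ 5, ∠N ≈ 0.00°
|D| = √(7919² + 9072²) ≈ 12042, ∠D ≈ 48.88°
|H| = 5 / 12042 ≈ 0.00041521
Gain = 20 log₁₀(0.00041521) ≈ -67.63 dB

-67.6 dB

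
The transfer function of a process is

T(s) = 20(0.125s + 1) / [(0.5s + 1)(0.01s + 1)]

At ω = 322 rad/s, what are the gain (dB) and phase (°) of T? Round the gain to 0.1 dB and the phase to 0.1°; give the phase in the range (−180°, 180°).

At ω = 322 rad/s:
zero (1 + j322·0.125) = 1 + j40.25 → |·| ≈ 40.262, ∠ ≈ 88.58°
pole (1 + j322·0.5) = 1 + j161 → |·| ≈ 161, ∠ ≈ 89.64°
pole (1 + j322·0.01) = 1 + j3.22 → |·| ≈ 3.3717, ∠ ≈ 72.75°
|T| = 20 · 40.262 / (161 · 3.3717) ≈ 1.4834
Gain = 20 log₁₀(1.4834) ≈ 3.43 dB
∠T = (88.58°) − (89.64° + 72.75°) = -73.81°

3.4 dB, -73.8°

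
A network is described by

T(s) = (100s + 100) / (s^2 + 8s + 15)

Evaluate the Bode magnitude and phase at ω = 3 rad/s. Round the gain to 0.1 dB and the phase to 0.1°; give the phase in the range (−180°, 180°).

Substitute s = j3:
Numerator: 100(j3) + 100 = 100 + j300
Denominator: (j3)^2 + 8(j3) + 15 = 6 + j24
|N| = √(100² + 300²) ≈ 316.23, ∠N ≈ 71.57°
|D| = √(6² + 24²) ≈ 24.739, ∠D ≈ 75.96°
|T| = 316.23 / 24.739 ≈ 12.783
Gain = 20 log₁₀(12.783) ≈ 22.13 dB
∠T = 71.57° − 75.96° = -4.39°

22.1 dB, -4.4°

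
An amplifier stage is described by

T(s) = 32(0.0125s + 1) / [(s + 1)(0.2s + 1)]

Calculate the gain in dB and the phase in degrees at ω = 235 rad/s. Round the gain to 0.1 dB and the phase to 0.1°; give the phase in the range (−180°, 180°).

At ω = 235 rad/s:
zero (1 + j235·0.0125) = 1 + j2.9375 → |·| ≈ 3.103, ∠ ≈ 71.20°
pole (1 + j235·1) = 1 + j235 → |·| ≈ 235, ∠ ≈ 89.76°
pole (1 + j235·0.2) = 1 + j47 → |·| ≈ 47.011, ∠ ≈ 88.78°
|T| = 32 · 3.103 / (235 · 47.011) ≈ 0.008988
Gain = 20 log₁₀(0.008988) ≈ -40.93 dB
∠T = (71.20°) − (89.76° + 88.78°) = -107.34°

-40.9 dB, -107.3°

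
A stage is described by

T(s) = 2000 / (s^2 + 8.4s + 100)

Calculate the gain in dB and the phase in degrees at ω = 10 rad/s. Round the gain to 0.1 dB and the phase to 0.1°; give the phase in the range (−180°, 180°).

At s = jω = j10:
quadratic: (j10)² + 8.4·j10 + 100 = 0 + j84 → |·| ≈ 84, ∠ ≈ 90.00°
|T| = 2000 / 84 ≈ 23.81
Gain = 20 log₁₀(23.81) ≈ 27.54 dB
∠T = 0.00° − 90.00° = -90.00°

27.5 dB, -90.0°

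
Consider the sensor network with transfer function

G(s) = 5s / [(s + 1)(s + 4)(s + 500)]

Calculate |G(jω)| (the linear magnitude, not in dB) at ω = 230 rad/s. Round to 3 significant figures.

3.95e-05

At s = jω = j230:
zero at origin: s = j230 → |·| = 230, ∠ = 90.00°
pole (s+1): 1 + j230 → |·| = √(1²+230²) = √52901 ≈ 230, ∠ = arctan(230/1) ≈ 89.75°
pole (s+4): 4 + j230 → |·| = √(4²+230²) = √52916 ≈ 230.03, ∠ = arctan(230/4) ≈ 89.00°
pole (s+500): 500 + j230 → |·| = √(500²+230²) = √302900 ≈ 550.36, ∠ = arctan(230/500) ≈ 24.70°
|G| = 5 · 230 / 2.9118e+07 ≈ 3.9494e-05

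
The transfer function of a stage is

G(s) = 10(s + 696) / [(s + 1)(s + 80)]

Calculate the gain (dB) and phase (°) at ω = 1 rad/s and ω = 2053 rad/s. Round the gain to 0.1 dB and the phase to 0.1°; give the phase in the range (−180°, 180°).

At s = jω = j1:
zero (s+696): 696 + j1 → |·| = √(696²+1²) = √484417 ≈ 696, ∠ = arctan(1/696) ≈ 0.08°
pole (s+1): 1 + j1 → |·| = √(1²+1²) = √2 ≈ 1.4142, ∠ = arctan(1/1) ≈ 45.00°
pole (s+80): 80 + j1 → |·| = √(80²+1²) = √6401 ≈ 80.006, ∠ = arctan(1/80) ≈ 0.72°
|G| = 10 · 696 / 113.14 ≈ 61.517
Gain = 20 log₁₀(61.517) ≈ 35.78 dB
∠G = 0.08° − 45.72° = -45.64°

At s = jω = j2053:
zero (s+696): 696 + j2053 → |·| = √(696²+2053²) = √4699225 ≈ 2167.8, ∠ = arctan(2053/696) ≈ 71.27°
pole (s+1): 1 + j2053 → |·| = √(1²+2053²) = √4214810 ≈ 2053, ∠ = arctan(2053/1) ≈ 89.97°
pole (s+80): 80 + j2053 → |·| = √(80²+2053²) = √4221209 ≈ 2054.6, ∠ = arctan(2053/80) ≈ 87.77°
|G| = 10 · 2167.8 / 4.2181e+06 ≈ 0.0051393
Gain = 20 log₁₀(0.0051393) ≈ -45.78 dB
∠G = 71.27° − 177.74° = -106.47°

ω = 1: 35.8 dB, -45.6°; ω = 2053: -45.8 dB, -106.5°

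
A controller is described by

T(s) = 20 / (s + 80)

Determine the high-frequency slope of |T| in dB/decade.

-20 dB/decade

Each pole contributes −20 dB/decade at high frequency; each zero contributes +20 dB/decade.
Net: 0 zero(s) − 1 pole(s) → -20 dB/decade.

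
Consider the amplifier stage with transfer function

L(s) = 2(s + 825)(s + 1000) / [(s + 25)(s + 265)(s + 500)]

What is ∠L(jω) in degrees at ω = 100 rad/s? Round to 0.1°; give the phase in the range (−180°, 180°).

At s = jω = j100:
zero (s+825): 825 + j100 → |·| = √(825²+100²) = √690625 ≈ 831.04, ∠ = arctan(100/825) ≈ 6.91°
zero (s+1000): 1000 + j100 → |·| = √(1000²+100²) = √1010000 ≈ 1005, ∠ = arctan(100/1000) ≈ 5.71°
pole (s+25): 25 + j100 → |·| = √(25²+100²) = √10625 ≈ 103.08, ∠ = arctan(100/25) ≈ 75.96°
pole (s+265): 265 + j100 → |·| = √(265²+100²) = √80225 ≈ 283.24, ∠ = arctan(100/265) ≈ 20.67°
pole (s+500): 500 + j100 → |·| = √(500²+100²) = √260000 ≈ 509.9, ∠ = arctan(100/500) ≈ 11.31°
∠L = 12.62° − 107.94° = -95.32°

-95.3°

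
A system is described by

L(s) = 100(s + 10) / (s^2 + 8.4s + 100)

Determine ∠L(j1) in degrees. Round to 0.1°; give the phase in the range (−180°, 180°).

0.9°

At s = jω = j1:
zero (s+10): 10 + j1 → |·| = √(10²+1²) = √101 ≈ 10.05, ∠ = arctan(1/10) ≈ 5.71°
quadratic: (j1)² + 8.4·j1 + 100 = 99 + j8.4 → |·| ≈ 99.356, ∠ ≈ 4.85°
∠L = 5.71° − 4.85° = 0.86°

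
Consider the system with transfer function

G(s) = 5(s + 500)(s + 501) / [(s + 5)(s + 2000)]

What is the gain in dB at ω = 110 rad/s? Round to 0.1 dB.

15.5 dB

At s = jω = j110:
zero (s+500): 500 + j110 → |·| = √(500²+110²) = √262100 ≈ 511.96, ∠ = arctan(110/500) ≈ 12.41°
zero (s+501): 501 + j110 → |·| = √(501²+110²) = √263101 ≈ 512.93, ∠ = arctan(110/501) ≈ 12.38°
pole (s+5): 5 + j110 → |·| = √(5²+110²) = √12125 ≈ 110.11, ∠ = arctan(110/5) ≈ 87.40°
pole (s+2000): 2000 + j110 → |·| = √(2000²+110²) = √4012100 ≈ 2003, ∠ = arctan(110/2000) ≈ 3.15°
|G| = 5 · 2.626e+05 / 2.2055e+05 ≈ 5.9533
Gain = 20 log₁₀(5.9533) ≈ 15.50 dB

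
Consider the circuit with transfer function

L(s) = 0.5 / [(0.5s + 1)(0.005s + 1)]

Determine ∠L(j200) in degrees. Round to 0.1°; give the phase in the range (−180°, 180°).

At ω = 200 rad/s:
pole (1 + j200·0.5) = 1 + j100 → |·| ≈ 100, ∠ ≈ 89.43°
pole (1 + j200·0.005) = 1 + j1 → |·| ≈ 1.4142, ∠ ≈ 45.00°
∠L = (0°) − (89.43° + 45.00°) = -134.43°

-134.4°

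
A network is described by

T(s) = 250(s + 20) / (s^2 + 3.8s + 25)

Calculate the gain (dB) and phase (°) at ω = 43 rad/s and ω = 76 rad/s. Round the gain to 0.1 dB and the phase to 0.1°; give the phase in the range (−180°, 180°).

ω = 43: 16.2 dB, -109.8°; ω = 76: 10.7 dB, -101.9°

At s = jω = j43:
zero (s+20): 20 + j43 → |·| = √(20²+43²) = √2249 ≈ 47.424, ∠ = arctan(43/20) ≈ 65.06°
quadratic: (j43)² + 3.8·j43 + 25 = -1824 + j163.4 → |·| ≈ 1831.3, ∠ ≈ 174.88°
|T| = 250 · 47.424 / 1831.3 ≈ 6.4741
Gain = 20 log₁₀(6.4741) ≈ 16.22 dB
∠T = 65.06° − 174.88° = -109.82°

At s = jω = j76:
zero (s+20): 20 + j76 → |·| = √(20²+76²) = √6176 ≈ 78.588, ∠ = arctan(76/20) ≈ 75.26°
quadratic: (j76)² + 3.8·j76 + 25 = -5751 + j288.8 → |·| ≈ 5758.2, ∠ ≈ 177.13°
|T| = 250 · 78.588 / 5758.2 ≈ 3.412
Gain = 20 log₁₀(3.412) ≈ 10.66 dB
∠T = 75.26° − 177.13° = -101.87°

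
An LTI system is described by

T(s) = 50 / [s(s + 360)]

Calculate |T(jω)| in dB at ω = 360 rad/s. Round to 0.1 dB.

At s = jω = j360:
pole (s+360): 360 + j360 → |·| = √(360²+360²) = √259200 ≈ 509.12, ∠ = arctan(360/360) ≈ 45.00°
pole at origin: |s| = 360, ∠ = 90.00° (in denominator)
|T| = 50 / 1.8328e+05 ≈ 0.00027281
Gain = 20 log₁₀(0.00027281) ≈ -71.28 dB

-71.3 dB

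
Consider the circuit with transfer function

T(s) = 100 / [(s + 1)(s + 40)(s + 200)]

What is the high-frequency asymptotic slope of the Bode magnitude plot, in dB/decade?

-60 dB/decade

Each pole contributes −20 dB/decade at high frequency; each zero contributes +20 dB/decade.
Net: 0 zero(s) − 3 pole(s) → -60 dB/decade.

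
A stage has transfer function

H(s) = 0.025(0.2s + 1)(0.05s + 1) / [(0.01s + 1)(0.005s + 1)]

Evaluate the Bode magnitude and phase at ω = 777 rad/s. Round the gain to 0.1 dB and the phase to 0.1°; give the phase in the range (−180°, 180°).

13.6 dB, 19.9°

At ω = 777 rad/s:
zero (1 + j777·0.2) = 1 + j155.4 → |·| ≈ 155.4, ∠ ≈ 89.63°
zero (1 + j777·0.05) = 1 + j38.85 → |·| ≈ 38.863, ∠ ≈ 88.53°
pole (1 + j777·0.01) = 1 + j7.77 → |·| ≈ 7.8341, ∠ ≈ 82.67°
pole (1 + j777·0.005) = 1 + j3.885 → |·| ≈ 4.0116, ∠ ≈ 75.57°
|H| = 0.025 · 155.4 · 38.863 / (7.8341 · 4.0116) ≈ 4.8042
Gain = 20 log₁₀(4.8042) ≈ 13.63 dB
∠H = (89.63° + 88.53°) − (82.67° + 75.57°) = 19.92°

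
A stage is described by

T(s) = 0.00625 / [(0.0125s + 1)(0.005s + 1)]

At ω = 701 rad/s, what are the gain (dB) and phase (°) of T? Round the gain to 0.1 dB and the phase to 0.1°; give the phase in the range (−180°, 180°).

At ω = 701 rad/s:
pole (1 + j701·0.0125) = 1 + j8.7625 → |·| ≈ 8.8194, ∠ ≈ 83.49°
pole (1 + j701·0.005) = 1 + j3.505 → |·| ≈ 3.6449, ∠ ≈ 74.08°
|T| = 0.00625 · 1 / (8.8194 · 3.6449) ≈ 0.00019443
Gain = 20 log₁₀(0.00019443) ≈ -74.22 dB
∠T = (0°) − (83.49° + 74.08°) = -157.57°

-74.2 dB, -157.6°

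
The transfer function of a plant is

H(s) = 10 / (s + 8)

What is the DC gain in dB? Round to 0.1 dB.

1.9 dB

H(0) = 10 / (8) = 1.25
20 log₁₀(1.25) ≈ 1.94 dB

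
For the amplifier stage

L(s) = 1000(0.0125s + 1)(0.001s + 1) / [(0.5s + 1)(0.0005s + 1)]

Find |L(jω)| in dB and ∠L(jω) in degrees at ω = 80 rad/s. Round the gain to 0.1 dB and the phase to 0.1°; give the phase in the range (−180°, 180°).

At ω = 80 rad/s:
zero (1 + j80·0.0125) = 1 + j1 → |·| ≈ 1.4142, ∠ ≈ 45.00°
zero (1 + j80·0.001) = 1 + j0.08 → |·| ≈ 1.0032, ∠ ≈ 4.57°
pole (1 + j80·0.5) = 1 + j40 → |·| ≈ 40.012, ∠ ≈ 88.57°
pole (1 + j80·0.0005) = 1 + j0.04 → |·| ≈ 1.0008, ∠ ≈ 2.29°
|L| = 1000 · 1.4142 · 1.0032 / (40.012 · 1.0008) ≈ 35.429
Gain = 20 log₁₀(35.429) ≈ 30.99 dB
∠L = (45.00° + 4.57°) − (88.57° + 2.29°) = -41.29°

31.0 dB, -41.3°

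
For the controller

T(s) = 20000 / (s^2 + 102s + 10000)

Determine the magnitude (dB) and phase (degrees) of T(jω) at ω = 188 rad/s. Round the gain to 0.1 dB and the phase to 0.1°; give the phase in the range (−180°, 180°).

At s = jω = j188:
quadratic: (j188)² + 102·j188 + 10000 = -25344 + j19176 → |·| ≈ 31781, ∠ ≈ 142.89°
|T| = 20000 / 31781 ≈ 0.62931
Gain = 20 log₁₀(0.62931) ≈ -4.02 dB
∠T = 0.00° − 142.89° = -142.89°

-4.0 dB, -142.9°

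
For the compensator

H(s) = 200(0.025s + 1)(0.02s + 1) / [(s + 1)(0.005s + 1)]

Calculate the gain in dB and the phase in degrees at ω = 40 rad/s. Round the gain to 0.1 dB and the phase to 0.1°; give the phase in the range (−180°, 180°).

At ω = 40 rad/s:
zero (1 + j40·0.025) = 1 + j1 → |·| ≈ 1.4142, ∠ ≈ 45.00°
zero (1 + j40·0.02) = 1 + j0.8 → |·| ≈ 1.2806, ∠ ≈ 38.66°
pole (1 + j40·1) = 1 + j40 → |·| ≈ 40.012, ∠ ≈ 88.57°
pole (1 + j40·0.005) = 1 + j0.2 → |·| ≈ 1.0198, ∠ ≈ 11.31°
|H| = 200 · 1.4142 · 1.2806 / (40.012 · 1.0198) ≈ 8.8766
Gain = 20 log₁₀(8.8766) ≈ 18.96 dB
∠H = (45.00° + 38.66°) − (88.57° + 11.31°) = -16.22°

19.0 dB, -16.2°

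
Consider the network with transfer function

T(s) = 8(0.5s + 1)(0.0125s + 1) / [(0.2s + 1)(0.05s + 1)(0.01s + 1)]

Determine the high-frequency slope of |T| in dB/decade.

-20 dB/decade

Each pole contributes −20 dB/decade at high frequency; each zero contributes +20 dB/decade.
Net: 2 zero(s) − 3 pole(s) → -20 dB/decade.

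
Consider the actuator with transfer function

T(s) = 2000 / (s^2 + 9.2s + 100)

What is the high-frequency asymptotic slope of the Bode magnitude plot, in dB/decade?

-40 dB/decade

Each pole contributes −20 dB/decade at high frequency; each zero contributes +20 dB/decade.
Net: 0 zero(s) − 2 pole(s) → -40 dB/decade.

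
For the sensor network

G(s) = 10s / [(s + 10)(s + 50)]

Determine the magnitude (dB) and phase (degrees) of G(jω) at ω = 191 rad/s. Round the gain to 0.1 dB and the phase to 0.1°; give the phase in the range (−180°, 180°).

At s = jω = j191:
zero at origin: s = j191 → |·| = 191, ∠ = 90.00°
pole (s+10): 10 + j191 → |·| = √(10²+191²) = √36581 ≈ 191.26, ∠ = arctan(191/10) ≈ 87.00°
pole (s+50): 50 + j191 → |·| = √(50²+191²) = √38981 ≈ 197.44, ∠ = arctan(191/50) ≈ 75.33°
|G| = 10 · 191 / 37762 ≈ 0.05058
Gain = 20 log₁₀(0.05058) ≈ -25.92 dB
∠G = 90.00° − 162.33° = -72.33°

-25.9 dB, -72.3°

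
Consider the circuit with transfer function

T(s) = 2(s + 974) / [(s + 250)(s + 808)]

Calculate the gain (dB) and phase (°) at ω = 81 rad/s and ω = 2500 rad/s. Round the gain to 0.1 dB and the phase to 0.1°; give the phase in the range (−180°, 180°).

At s = jω = j81:
zero (s+974): 974 + j81 → |·| = √(974²+81²) = √955237 ≈ 977.36, ∠ = arctan(81/974) ≈ 4.75°
pole (s+250): 250 + j81 → |·| = √(250²+81²) = √69061 ≈ 262.79, ∠ = arctan(81/250) ≈ 17.95°
pole (s+808): 808 + j81 → |·| = √(808²+81²) = √659425 ≈ 812.05, ∠ = arctan(81/808) ≈ 5.72°
|T| = 2 · 977.36 / 2.134e+05 ≈ 0.0091599
Gain = 20 log₁₀(0.0091599) ≈ -40.76 dB
∠T = 4.75° − 23.67° = -18.92°

At s = jω = j2500:
zero (s+974): 974 + j2500 → |·| = √(974²+2500²) = √7198676 ≈ 2683, ∠ = arctan(2500/974) ≈ 68.71°
pole (s+250): 250 + j2500 → |·| = √(250²+2500²) = √6312500 ≈ 2512.5, ∠ = arctan(2500/250) ≈ 84.29°
pole (s+808): 808 + j2500 → |·| = √(808²+2500²) = √6902864 ≈ 2627.3, ∠ = arctan(2500/808) ≈ 72.09°
|T| = 2 · 2683 / 6.6011e+06 ≈ 0.00081289
Gain = 20 log₁₀(0.00081289) ≈ -61.80 dB
∠T = 68.71° − 156.38° = -87.67°

ω = 81: -40.8 dB, -18.9°; ω = 2500: -61.8 dB, -87.7°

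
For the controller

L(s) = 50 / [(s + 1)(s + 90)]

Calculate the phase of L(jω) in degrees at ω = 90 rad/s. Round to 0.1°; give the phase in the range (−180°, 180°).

At s = jω = j90:
pole (s+1): 1 + j90 → |·| = √(1²+90²) = √8101 ≈ 90.006, ∠ = arctan(90/1) ≈ 89.36°
pole (s+90): 90 + j90 → |·| = √(90²+90²) = √16200 ≈ 127.28, ∠ = arctan(90/90) ≈ 45.00°
∠L = 0.00° − 134.36° = -134.36°

-134.4°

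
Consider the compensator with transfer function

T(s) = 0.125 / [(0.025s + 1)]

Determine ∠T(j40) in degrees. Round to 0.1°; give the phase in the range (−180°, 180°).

-45.0°

At ω = 40 rad/s:
pole (1 + j40·0.025) = 1 + j1 → |·| ≈ 1.4142, ∠ ≈ 45.00°
∠T = (0°) − (45.00°) = -45.00°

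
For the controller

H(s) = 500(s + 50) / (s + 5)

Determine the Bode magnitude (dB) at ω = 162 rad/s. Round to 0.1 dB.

At s = jω = j162:
zero (s+50): 50 + j162 → |·| = √(50²+162²) = √28744 ≈ 169.54, ∠ = arctan(162/50) ≈ 72.85°
pole (s+5): 5 + j162 → |·| = √(5²+162²) = √26269 ≈ 162.08, ∠ = arctan(162/5) ≈ 88.23°
|H| = 500 · 169.54 / 162.08 ≈ 523.01
Gain = 20 log₁₀(523.01) ≈ 54.37 dB

54.4 dB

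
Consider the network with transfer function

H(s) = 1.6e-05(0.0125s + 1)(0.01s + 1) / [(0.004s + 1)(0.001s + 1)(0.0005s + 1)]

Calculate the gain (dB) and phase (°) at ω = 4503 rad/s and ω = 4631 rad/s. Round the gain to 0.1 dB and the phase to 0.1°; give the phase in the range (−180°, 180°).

ω = 4503: -74.1 dB, -52.6°; ω = 4631: -74.3 dB, -53.6°

At ω = 4503 rad/s:
zero (1 + j4503·0.0125) = 1 + j56.2875 → |·| ≈ 56.296, ∠ ≈ 88.98°
zero (1 + j4503·0.01) = 1 + j45.03 → |·| ≈ 45.041, ∠ ≈ 88.73°
pole (1 + j4503·0.004) = 1 + j18.012 → |·| ≈ 18.04, ∠ ≈ 86.82°
pole (1 + j4503·0.001) = 1 + j4.503 → |·| ≈ 4.6127, ∠ ≈ 77.48°
pole (1 + j4503·0.0005) = 1 + j2.2515 → |·| ≈ 2.4636, ∠ ≈ 66.05°
|H| = 1.6e-05 · 56.296 · 45.041 / (18.04 · 4.6127 · 2.4636) ≈ 0.0001979
Gain = 20 log₁₀(0.0001979) ≈ -74.07 dB
∠H = (88.98° + 88.73°) − (86.82° + 77.48° + 66.05°) = -52.64°

At ω = 4631 rad/s:
zero (1 + j4631·0.0125) = 1 + j57.8875 → |·| ≈ 57.896, ∠ ≈ 89.01°
zero (1 + j4631·0.01) = 1 + j46.31 → |·| ≈ 46.321, ∠ ≈ 88.76°
pole (1 + j4631·0.004) = 1 + j18.524 → |·| ≈ 18.551, ∠ ≈ 86.91°
pole (1 + j4631·0.001) = 1 + j4.631 → |·| ≈ 4.7377, ∠ ≈ 77.81°
pole (1 + j4631·0.0005) = 1 + j2.3155 → |·| ≈ 2.5222, ∠ ≈ 66.64°
|H| = 1.6e-05 · 57.896 · 46.321 / (18.551 · 4.7377 · 2.5222) ≈ 0.00019357
Gain = 20 log₁₀(0.00019357) ≈ -74.26 dB
∠H = (89.01° + 88.76°) − (86.91° + 77.81° + 66.64°) = -53.59°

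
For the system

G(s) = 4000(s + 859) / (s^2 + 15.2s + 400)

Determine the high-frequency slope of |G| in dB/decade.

Each pole contributes −20 dB/decade at high frequency; each zero contributes +20 dB/decade.
Net: 1 zero(s) − 2 pole(s) → -20 dB/decade.

-20 dB/decade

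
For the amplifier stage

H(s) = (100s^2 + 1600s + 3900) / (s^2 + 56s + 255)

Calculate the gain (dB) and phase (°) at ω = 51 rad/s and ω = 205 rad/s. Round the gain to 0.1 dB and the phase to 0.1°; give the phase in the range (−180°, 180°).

Substitute s = j51:
Numerator: 100(j51)^2 + 1600(j51) + 3900 = -256200 + j81600
Denominator: (j51)^2 + 56(j51) + 255 = -2346 + j2856
|N| = √(256200² + 81600²) ≈ 2.6888e+05, ∠N ≈ 162.33°
|D| = √(2346² + 2856²) ≈ 3696, ∠D ≈ 129.40°
|H| = 2.6888e+05 / 3696 ≈ 72.749
Gain = 20 log₁₀(72.749) ≈ 37.24 dB
∠H = 162.33° − 129.40° = 32.93°

Substitute s = j205:
Numerator: 100(j205)^2 + 1600(j205) + 3900 = -4198600 + j328000
Denominator: (j205)^2 + 56(j205) + 255 = -41770 + j11480
|N| = √(4198600² + 328000²) ≈ 4.2114e+06, ∠N ≈ 175.53°
|D| = √(41770² + 11480²) ≈ 43319, ∠D ≈ 164.63°
|H| = 4.2114e+06 / 43319 ≈ 97.218
Gain = 20 log₁₀(97.218) ≈ 39.75 dB
∠H = 175.53° − 164.63° = 10.90°

ω = 51: 37.2 dB, 32.9°; ω = 205: 39.8 dB, 10.9°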